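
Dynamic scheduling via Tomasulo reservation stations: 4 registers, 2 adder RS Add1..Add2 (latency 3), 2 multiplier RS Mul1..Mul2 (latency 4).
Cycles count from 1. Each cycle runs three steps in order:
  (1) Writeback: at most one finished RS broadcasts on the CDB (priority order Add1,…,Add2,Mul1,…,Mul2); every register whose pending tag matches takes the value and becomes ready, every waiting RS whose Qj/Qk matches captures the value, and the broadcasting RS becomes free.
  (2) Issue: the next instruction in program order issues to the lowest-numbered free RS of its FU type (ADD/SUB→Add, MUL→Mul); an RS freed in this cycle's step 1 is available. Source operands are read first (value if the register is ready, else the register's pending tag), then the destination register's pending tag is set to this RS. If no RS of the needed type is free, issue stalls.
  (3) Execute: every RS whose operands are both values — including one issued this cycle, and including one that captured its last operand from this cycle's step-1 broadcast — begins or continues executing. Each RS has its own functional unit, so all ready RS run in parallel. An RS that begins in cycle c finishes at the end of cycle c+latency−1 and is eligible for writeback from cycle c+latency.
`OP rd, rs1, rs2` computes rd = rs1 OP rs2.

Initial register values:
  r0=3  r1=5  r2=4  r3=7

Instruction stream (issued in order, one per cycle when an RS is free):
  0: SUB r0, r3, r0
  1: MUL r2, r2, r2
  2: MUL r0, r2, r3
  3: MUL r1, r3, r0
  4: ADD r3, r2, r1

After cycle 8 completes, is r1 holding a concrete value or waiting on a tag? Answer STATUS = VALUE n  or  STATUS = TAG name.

cycle 1: issue SUB r0<-Add1 // r0:Add1,r1:5,r2:4,r3:7
cycle 2: issue MUL r2<-Mul1 // r0:Add1,r1:5,r2:Mul1,r3:7
cycle 3: issue MUL r0<-Mul2 // r0:Mul2,r1:5,r2:Mul1,r3:7
cycle 4: CDB Add1=4; stall // r0:Mul2,r1:5,r2:Mul1,r3:7
cycle 5: stall // r0:Mul2,r1:5,r2:Mul1,r3:7
cycle 6: CDB Mul1=16; issue MUL r1<-Mul1 // r0:Mul2,r1:Mul1,r2:16,r3:7
cycle 7: issue ADD r3<-Add1 // r0:Mul2,r1:Mul1,r2:16,r3:Add1
cycle 8: - // r0:Mul2,r1:Mul1,r2:16,r3:Add1

STATUS = TAG Mul1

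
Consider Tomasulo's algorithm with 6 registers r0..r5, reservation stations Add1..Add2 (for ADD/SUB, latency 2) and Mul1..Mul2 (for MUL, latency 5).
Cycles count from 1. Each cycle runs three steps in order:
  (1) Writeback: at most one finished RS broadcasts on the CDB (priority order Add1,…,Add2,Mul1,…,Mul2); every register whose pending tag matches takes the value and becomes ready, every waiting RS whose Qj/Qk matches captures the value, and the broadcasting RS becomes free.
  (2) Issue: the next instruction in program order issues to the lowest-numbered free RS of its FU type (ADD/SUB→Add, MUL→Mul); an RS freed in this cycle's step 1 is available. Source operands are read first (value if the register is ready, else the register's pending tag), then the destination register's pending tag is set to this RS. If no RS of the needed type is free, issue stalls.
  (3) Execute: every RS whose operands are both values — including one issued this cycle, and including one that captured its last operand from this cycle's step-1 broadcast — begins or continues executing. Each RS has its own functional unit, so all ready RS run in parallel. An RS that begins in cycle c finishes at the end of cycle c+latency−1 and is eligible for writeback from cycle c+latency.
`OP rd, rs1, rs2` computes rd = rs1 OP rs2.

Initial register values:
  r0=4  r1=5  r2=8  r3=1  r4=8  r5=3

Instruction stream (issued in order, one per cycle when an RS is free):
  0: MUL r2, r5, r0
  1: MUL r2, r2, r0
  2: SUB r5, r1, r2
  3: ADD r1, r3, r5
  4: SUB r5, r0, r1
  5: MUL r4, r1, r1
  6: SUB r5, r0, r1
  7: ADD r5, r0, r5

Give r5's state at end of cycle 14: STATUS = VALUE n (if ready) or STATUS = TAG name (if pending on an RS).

c1: issue MUL r2<-Mul1 | r0:4,r1:5,r2:Mul1,r3:1,r4:8,r5:3
c2: issue MUL r2<-Mul2 | r0:4,r1:5,r2:Mul2,r3:1,r4:8,r5:3
c3: issue SUB r5<-Add1 | r0:4,r1:5,r2:Mul2,r3:1,r4:8,r5:Add1
c4: issue ADD r1<-Add2 | r0:4,r1:Add2,r2:Mul2,r3:1,r4:8,r5:Add1
c5: stall | r0:4,r1:Add2,r2:Mul2,r3:1,r4:8,r5:Add1
c6: CDB Mul1=12; stall | r0:4,r1:Add2,r2:Mul2,r3:1,r4:8,r5:Add1
c7: stall | r0:4,r1:Add2,r2:Mul2,r3:1,r4:8,r5:Add1
c8: stall | r0:4,r1:Add2,r2:Mul2,r3:1,r4:8,r5:Add1
c9: stall | r0:4,r1:Add2,r2:Mul2,r3:1,r4:8,r5:Add1
c10: stall | r0:4,r1:Add2,r2:Mul2,r3:1,r4:8,r5:Add1
c11: CDB Mul2=48; stall | r0:4,r1:Add2,r2:48,r3:1,r4:8,r5:Add1
c12: stall | r0:4,r1:Add2,r2:48,r3:1,r4:8,r5:Add1
c13: CDB Add1=-43; issue SUB r5<-Add1 | r0:4,r1:Add2,r2:48,r3:1,r4:8,r5:Add1
c14: issue MUL r4<-Mul1 | r0:4,r1:Add2,r2:48,r3:1,r4:Mul1,r5:Add1

STATUS = TAG Add1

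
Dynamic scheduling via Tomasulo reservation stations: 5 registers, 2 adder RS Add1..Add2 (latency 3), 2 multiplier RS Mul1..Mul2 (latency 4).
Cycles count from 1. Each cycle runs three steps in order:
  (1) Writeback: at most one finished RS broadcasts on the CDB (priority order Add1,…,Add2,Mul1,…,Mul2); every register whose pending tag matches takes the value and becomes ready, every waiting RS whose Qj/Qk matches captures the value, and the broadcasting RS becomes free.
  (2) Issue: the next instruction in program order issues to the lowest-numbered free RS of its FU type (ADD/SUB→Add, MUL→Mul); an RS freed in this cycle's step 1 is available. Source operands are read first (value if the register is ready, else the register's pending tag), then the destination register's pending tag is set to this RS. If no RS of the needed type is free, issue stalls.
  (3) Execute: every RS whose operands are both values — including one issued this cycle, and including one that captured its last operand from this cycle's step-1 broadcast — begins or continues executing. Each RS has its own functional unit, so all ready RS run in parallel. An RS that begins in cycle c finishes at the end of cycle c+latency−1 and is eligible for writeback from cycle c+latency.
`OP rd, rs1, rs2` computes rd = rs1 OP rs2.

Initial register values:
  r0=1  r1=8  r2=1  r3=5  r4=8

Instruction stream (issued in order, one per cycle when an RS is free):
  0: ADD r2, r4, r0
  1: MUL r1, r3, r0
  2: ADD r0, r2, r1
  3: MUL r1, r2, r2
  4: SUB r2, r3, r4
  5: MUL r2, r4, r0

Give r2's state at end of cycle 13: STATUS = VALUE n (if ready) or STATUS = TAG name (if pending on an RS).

cycle 1: issue ADD r2<-Add1 // r0:1,r1:8,r2:Add1,r3:5,r4:8
cycle 2: issue MUL r1<-Mul1 // r0:1,r1:Mul1,r2:Add1,r3:5,r4:8
cycle 3: issue ADD r0<-Add2 // r0:Add2,r1:Mul1,r2:Add1,r3:5,r4:8
cycle 4: CDB Add1=9; issue MUL r1<-Mul2 // r0:Add2,r1:Mul2,r2:9,r3:5,r4:8
cycle 5: issue SUB r2<-Add1 // r0:Add2,r1:Mul2,r2:Add1,r3:5,r4:8
cycle 6: CDB Mul1=5; issue MUL r2<-Mul1 // r0:Add2,r1:Mul2,r2:Mul1,r3:5,r4:8
cycle 7: - // r0:Add2,r1:Mul2,r2:Mul1,r3:5,r4:8
cycle 8: CDB Add1=-3 // r0:Add2,r1:Mul2,r2:Mul1,r3:5,r4:8
cycle 9: CDB Add2=14 // r0:14,r1:Mul2,r2:Mul1,r3:5,r4:8
cycle 10: CDB Mul2=81 // r0:14,r1:81,r2:Mul1,r3:5,r4:8
cycle 11: - // r0:14,r1:81,r2:Mul1,r3:5,r4:8
cycle 12: - // r0:14,r1:81,r2:Mul1,r3:5,r4:8
cycle 13: CDB Mul1=112 // r0:14,r1:81,r2:112,r3:5,r4:8

STATUS = VALUE 112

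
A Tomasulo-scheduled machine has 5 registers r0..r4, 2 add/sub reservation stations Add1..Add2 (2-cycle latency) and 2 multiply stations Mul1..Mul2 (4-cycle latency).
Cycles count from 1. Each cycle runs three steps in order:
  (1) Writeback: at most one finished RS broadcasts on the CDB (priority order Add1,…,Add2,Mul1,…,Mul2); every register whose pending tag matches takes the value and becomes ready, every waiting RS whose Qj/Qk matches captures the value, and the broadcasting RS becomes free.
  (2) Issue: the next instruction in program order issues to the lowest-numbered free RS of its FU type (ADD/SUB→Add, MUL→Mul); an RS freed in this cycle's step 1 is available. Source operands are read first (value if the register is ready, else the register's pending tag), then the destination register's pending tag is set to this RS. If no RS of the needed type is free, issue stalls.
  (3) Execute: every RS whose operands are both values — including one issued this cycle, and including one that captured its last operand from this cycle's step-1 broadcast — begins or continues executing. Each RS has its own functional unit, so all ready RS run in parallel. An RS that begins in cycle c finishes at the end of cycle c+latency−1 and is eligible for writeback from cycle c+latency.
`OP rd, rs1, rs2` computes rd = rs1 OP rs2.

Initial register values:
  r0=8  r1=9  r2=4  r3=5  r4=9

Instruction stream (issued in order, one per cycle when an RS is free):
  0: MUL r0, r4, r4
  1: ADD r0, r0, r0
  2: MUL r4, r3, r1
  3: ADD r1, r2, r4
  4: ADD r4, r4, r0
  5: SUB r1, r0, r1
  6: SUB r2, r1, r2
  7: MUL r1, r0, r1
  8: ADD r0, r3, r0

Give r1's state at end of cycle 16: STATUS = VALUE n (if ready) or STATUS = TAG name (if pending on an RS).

STATUS = TAG Mul1

  c1: issue MUL r0<-Mul1  regs: r0:Mul1,r1:9,r2:4,r3:5,r4:9
  c2: issue ADD r0<-Add1  regs: r0:Add1,r1:9,r2:4,r3:5,r4:9
  c3: issue MUL r4<-Mul2  regs: r0:Add1,r1:9,r2:4,r3:5,r4:Mul2
  c4: issue ADD r1<-Add2  regs: r0:Add1,r1:Add2,r2:4,r3:5,r4:Mul2
  c5: CDB Mul1=81; stall  regs: r0:Add1,r1:Add2,r2:4,r3:5,r4:Mul2
  c6: stall  regs: r0:Add1,r1:Add2,r2:4,r3:5,r4:Mul2
  c7: CDB Add1=162; issue ADD r4<-Add1  regs: r0:162,r1:Add2,r2:4,r3:5,r4:Add1
  c8: CDB Mul2=45; stall  regs: r0:162,r1:Add2,r2:4,r3:5,r4:Add1
  c9: stall  regs: r0:162,r1:Add2,r2:4,r3:5,r4:Add1
  c10: CDB Add1=207; issue SUB r1<-Add1  regs: r0:162,r1:Add1,r2:4,r3:5,r4:207
  c11: CDB Add2=49; issue SUB r2<-Add2  regs: r0:162,r1:Add1,r2:Add2,r3:5,r4:207
  c12: issue MUL r1<-Mul1  regs: r0:162,r1:Mul1,r2:Add2,r3:5,r4:207
  c13: CDB Add1=113; issue ADD r0<-Add1  regs: r0:Add1,r1:Mul1,r2:Add2,r3:5,r4:207
  c14: -  regs: r0:Add1,r1:Mul1,r2:Add2,r3:5,r4:207
  c15: CDB Add1=167  regs: r0:167,r1:Mul1,r2:Add2,r3:5,r4:207
  c16: CDB Add2=109  regs: r0:167,r1:Mul1,r2:109,r3:5,r4:207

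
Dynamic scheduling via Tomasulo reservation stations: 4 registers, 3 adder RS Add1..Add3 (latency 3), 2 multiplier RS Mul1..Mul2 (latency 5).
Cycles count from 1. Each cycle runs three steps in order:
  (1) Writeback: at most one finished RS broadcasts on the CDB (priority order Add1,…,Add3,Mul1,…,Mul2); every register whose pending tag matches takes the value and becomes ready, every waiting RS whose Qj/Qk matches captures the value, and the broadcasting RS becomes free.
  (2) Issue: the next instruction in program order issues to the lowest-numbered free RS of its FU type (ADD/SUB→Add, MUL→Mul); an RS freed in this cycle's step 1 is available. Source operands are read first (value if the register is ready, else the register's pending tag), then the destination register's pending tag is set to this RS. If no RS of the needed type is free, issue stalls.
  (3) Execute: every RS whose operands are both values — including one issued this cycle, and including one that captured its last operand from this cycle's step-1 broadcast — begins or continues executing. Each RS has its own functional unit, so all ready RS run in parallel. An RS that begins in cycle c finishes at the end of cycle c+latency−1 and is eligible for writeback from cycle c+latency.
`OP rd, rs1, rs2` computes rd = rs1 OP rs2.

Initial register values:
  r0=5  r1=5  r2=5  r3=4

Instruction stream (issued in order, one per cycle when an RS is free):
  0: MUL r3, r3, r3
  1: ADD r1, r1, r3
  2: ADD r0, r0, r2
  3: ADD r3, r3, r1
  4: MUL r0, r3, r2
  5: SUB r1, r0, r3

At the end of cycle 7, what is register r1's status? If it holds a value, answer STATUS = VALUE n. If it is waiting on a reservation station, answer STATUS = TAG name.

STATUS = TAG Add2

c1: issue MUL r3<-Mul1 | r0:5,r1:5,r2:5,r3:Mul1
c2: issue ADD r1<-Add1 | r0:5,r1:Add1,r2:5,r3:Mul1
c3: issue ADD r0<-Add2 | r0:Add2,r1:Add1,r2:5,r3:Mul1
c4: issue ADD r3<-Add3 | r0:Add2,r1:Add1,r2:5,r3:Add3
c5: issue MUL r0<-Mul2 | r0:Mul2,r1:Add1,r2:5,r3:Add3
c6: CDB Add2=10; issue SUB r1<-Add2 | r0:Mul2,r1:Add2,r2:5,r3:Add3
c7: CDB Mul1=16 | r0:Mul2,r1:Add2,r2:5,r3:Add3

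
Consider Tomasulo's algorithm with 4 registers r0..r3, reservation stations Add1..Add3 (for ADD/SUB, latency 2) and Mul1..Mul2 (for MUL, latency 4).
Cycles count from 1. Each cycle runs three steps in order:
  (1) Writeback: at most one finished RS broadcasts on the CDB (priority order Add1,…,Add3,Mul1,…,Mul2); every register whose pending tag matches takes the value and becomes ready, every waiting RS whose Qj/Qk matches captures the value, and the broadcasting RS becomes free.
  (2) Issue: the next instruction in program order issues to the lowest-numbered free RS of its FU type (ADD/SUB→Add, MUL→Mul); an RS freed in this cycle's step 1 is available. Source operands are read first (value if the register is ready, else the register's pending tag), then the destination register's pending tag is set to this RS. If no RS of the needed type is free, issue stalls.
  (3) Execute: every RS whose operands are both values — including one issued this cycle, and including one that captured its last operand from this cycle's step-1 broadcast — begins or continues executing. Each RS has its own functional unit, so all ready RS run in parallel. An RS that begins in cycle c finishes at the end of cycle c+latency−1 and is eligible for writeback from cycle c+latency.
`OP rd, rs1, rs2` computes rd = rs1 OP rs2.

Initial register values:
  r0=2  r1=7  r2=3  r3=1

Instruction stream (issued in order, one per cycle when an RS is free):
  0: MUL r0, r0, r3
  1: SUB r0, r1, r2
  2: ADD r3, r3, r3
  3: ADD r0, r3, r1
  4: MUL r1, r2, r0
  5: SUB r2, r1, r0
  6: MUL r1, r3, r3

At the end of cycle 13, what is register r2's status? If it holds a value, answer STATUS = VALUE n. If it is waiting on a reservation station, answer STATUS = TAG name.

STATUS = TAG Add2

  c1: issue MUL r0<-Mul1  regs: r0:Mul1,r1:7,r2:3,r3:1
  c2: issue SUB r0<-Add1  regs: r0:Add1,r1:7,r2:3,r3:1
  c3: issue ADD r3<-Add2  regs: r0:Add1,r1:7,r2:3,r3:Add2
  c4: CDB Add1=4; issue ADD r0<-Add1  regs: r0:Add1,r1:7,r2:3,r3:Add2
  c5: CDB Add2=2; issue MUL r1<-Mul2  regs: r0:Add1,r1:Mul2,r2:3,r3:2
  c6: CDB Mul1=2; issue SUB r2<-Add2  regs: r0:Add1,r1:Mul2,r2:Add2,r3:2
  c7: CDB Add1=9; issue MUL r1<-Mul1  regs: r0:9,r1:Mul1,r2:Add2,r3:2
  c8: -  regs: r0:9,r1:Mul1,r2:Add2,r3:2
  c9: -  regs: r0:9,r1:Mul1,r2:Add2,r3:2
  c10: -  regs: r0:9,r1:Mul1,r2:Add2,r3:2
  c11: CDB Mul1=4  regs: r0:9,r1:4,r2:Add2,r3:2
  c12: CDB Mul2=27  regs: r0:9,r1:4,r2:Add2,r3:2
  c13: -  regs: r0:9,r1:4,r2:Add2,r3:2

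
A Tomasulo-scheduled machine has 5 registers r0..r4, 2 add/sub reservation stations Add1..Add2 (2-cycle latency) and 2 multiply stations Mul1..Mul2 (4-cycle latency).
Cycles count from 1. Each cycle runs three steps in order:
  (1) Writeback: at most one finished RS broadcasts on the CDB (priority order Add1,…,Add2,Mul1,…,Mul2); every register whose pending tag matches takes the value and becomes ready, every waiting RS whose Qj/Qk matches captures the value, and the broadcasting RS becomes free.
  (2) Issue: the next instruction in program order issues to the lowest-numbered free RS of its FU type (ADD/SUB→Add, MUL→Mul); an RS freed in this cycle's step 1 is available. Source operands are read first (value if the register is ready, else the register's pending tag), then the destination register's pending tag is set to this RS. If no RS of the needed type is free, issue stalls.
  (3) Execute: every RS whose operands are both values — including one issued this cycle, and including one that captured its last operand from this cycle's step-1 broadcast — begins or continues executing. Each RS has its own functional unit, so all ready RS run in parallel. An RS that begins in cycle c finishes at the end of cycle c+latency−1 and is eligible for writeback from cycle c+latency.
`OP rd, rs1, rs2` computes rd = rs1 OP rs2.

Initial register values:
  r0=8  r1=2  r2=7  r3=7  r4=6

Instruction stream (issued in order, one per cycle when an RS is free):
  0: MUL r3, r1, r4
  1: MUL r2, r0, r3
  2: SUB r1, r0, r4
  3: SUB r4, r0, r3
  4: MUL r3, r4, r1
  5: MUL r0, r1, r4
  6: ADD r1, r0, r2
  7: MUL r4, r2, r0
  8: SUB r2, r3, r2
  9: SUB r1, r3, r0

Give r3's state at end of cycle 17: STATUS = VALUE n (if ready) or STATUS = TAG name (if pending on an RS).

STATUS = VALUE -8

  c1: issue MUL r3<-Mul1  regs: r0:8,r1:2,r2:7,r3:Mul1,r4:6
  c2: issue MUL r2<-Mul2  regs: r0:8,r1:2,r2:Mul2,r3:Mul1,r4:6
  c3: issue SUB r1<-Add1  regs: r0:8,r1:Add1,r2:Mul2,r3:Mul1,r4:6
  c4: issue SUB r4<-Add2  regs: r0:8,r1:Add1,r2:Mul2,r3:Mul1,r4:Add2
  c5: CDB Add1=2; stall  regs: r0:8,r1:2,r2:Mul2,r3:Mul1,r4:Add2
  c6: CDB Mul1=12; issue MUL r3<-Mul1  regs: r0:8,r1:2,r2:Mul2,r3:Mul1,r4:Add2
  c7: stall  regs: r0:8,r1:2,r2:Mul2,r3:Mul1,r4:Add2
  c8: CDB Add2=-4; stall  regs: r0:8,r1:2,r2:Mul2,r3:Mul1,r4:-4
  c9: stall  regs: r0:8,r1:2,r2:Mul2,r3:Mul1,r4:-4
  c10: CDB Mul2=96; issue MUL r0<-Mul2  regs: r0:Mul2,r1:2,r2:96,r3:Mul1,r4:-4
  c11: issue ADD r1<-Add1  regs: r0:Mul2,r1:Add1,r2:96,r3:Mul1,r4:-4
  c12: CDB Mul1=-8; issue MUL r4<-Mul1  regs: r0:Mul2,r1:Add1,r2:96,r3:-8,r4:Mul1
  c13: issue SUB r2<-Add2  regs: r0:Mul2,r1:Add1,r2:Add2,r3:-8,r4:Mul1
  c14: CDB Mul2=-8; stall  regs: r0:-8,r1:Add1,r2:Add2,r3:-8,r4:Mul1
  c15: CDB Add2=-104; issue SUB r1<-Add2  regs: r0:-8,r1:Add2,r2:-104,r3:-8,r4:Mul1
  c16: CDB Add1=88  regs: r0:-8,r1:Add2,r2:-104,r3:-8,r4:Mul1
  c17: CDB Add2=0  regs: r0:-8,r1:0,r2:-104,r3:-8,r4:Mul1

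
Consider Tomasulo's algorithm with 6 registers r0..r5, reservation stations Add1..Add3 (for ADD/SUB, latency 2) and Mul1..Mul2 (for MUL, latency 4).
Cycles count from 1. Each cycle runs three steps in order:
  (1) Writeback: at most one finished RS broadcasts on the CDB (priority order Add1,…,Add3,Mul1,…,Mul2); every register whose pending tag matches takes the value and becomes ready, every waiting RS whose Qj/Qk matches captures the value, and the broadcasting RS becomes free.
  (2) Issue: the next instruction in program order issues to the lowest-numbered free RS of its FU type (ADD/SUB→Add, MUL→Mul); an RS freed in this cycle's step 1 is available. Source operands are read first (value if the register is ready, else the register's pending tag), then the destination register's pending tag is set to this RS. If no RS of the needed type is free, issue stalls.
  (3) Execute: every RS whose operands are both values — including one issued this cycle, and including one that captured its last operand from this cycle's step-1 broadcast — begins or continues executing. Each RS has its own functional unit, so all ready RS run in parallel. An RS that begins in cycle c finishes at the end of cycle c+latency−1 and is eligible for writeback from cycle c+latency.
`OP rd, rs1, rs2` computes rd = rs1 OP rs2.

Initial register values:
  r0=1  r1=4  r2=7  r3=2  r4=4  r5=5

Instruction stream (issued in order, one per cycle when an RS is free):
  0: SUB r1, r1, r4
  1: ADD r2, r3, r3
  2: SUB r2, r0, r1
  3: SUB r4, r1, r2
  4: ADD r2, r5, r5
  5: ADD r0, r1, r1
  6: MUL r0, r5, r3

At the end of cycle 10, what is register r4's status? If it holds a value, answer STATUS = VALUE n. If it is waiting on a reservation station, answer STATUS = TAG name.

c1: issue SUB r1<-Add1 | r0:1,r1:Add1,r2:7,r3:2,r4:4,r5:5
c2: issue ADD r2<-Add2 | r0:1,r1:Add1,r2:Add2,r3:2,r4:4,r5:5
c3: CDB Add1=0; issue SUB r2<-Add1 | r0:1,r1:0,r2:Add1,r3:2,r4:4,r5:5
c4: CDB Add2=4; issue SUB r4<-Add2 | r0:1,r1:0,r2:Add1,r3:2,r4:Add2,r5:5
c5: CDB Add1=1; issue ADD r2<-Add1 | r0:1,r1:0,r2:Add1,r3:2,r4:Add2,r5:5
c6: issue ADD r0<-Add3 | r0:Add3,r1:0,r2:Add1,r3:2,r4:Add2,r5:5
c7: CDB Add1=10; issue MUL r0<-Mul1 | r0:Mul1,r1:0,r2:10,r3:2,r4:Add2,r5:5
c8: CDB Add2=-1 | r0:Mul1,r1:0,r2:10,r3:2,r4:-1,r5:5
c9: CDB Add3=0 | r0:Mul1,r1:0,r2:10,r3:2,r4:-1,r5:5
c10: - | r0:Mul1,r1:0,r2:10,r3:2,r4:-1,r5:5

STATUS = VALUE -1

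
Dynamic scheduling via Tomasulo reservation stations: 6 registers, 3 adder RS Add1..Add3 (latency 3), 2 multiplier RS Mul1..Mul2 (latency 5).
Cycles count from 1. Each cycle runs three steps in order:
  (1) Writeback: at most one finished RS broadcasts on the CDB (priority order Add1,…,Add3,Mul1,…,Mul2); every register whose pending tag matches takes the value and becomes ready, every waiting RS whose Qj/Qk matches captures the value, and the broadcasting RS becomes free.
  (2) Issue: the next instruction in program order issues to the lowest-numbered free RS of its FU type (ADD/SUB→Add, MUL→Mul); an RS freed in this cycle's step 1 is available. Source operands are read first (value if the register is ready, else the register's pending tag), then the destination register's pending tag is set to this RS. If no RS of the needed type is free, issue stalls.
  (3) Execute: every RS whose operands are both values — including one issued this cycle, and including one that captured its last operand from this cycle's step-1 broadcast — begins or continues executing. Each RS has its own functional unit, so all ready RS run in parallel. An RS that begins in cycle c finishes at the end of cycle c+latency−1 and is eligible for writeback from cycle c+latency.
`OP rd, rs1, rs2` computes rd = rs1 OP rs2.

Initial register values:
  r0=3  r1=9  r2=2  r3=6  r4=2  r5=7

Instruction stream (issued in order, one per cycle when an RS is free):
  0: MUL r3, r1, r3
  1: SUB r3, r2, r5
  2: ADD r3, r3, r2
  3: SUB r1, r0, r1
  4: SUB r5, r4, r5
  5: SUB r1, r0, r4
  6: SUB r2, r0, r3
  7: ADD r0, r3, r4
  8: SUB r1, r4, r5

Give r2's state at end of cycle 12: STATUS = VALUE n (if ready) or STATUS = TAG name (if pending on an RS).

STATUS = VALUE 6

c1: issue MUL r3<-Mul1 | r0:3,r1:9,r2:2,r3:Mul1,r4:2,r5:7
c2: issue SUB r3<-Add1 | r0:3,r1:9,r2:2,r3:Add1,r4:2,r5:7
c3: issue ADD r3<-Add2 | r0:3,r1:9,r2:2,r3:Add2,r4:2,r5:7
c4: issue SUB r1<-Add3 | r0:3,r1:Add3,r2:2,r3:Add2,r4:2,r5:7
c5: CDB Add1=-5; issue SUB r5<-Add1 | r0:3,r1:Add3,r2:2,r3:Add2,r4:2,r5:Add1
c6: CDB Mul1=54; stall | r0:3,r1:Add3,r2:2,r3:Add2,r4:2,r5:Add1
c7: CDB Add3=-6; issue SUB r1<-Add3 | r0:3,r1:Add3,r2:2,r3:Add2,r4:2,r5:Add1
c8: CDB Add1=-5; issue SUB r2<-Add1 | r0:3,r1:Add3,r2:Add1,r3:Add2,r4:2,r5:-5
c9: CDB Add2=-3; issue ADD r0<-Add2 | r0:Add2,r1:Add3,r2:Add1,r3:-3,r4:2,r5:-5
c10: CDB Add3=1; issue SUB r1<-Add3 | r0:Add2,r1:Add3,r2:Add1,r3:-3,r4:2,r5:-5
c11: - | r0:Add2,r1:Add3,r2:Add1,r3:-3,r4:2,r5:-5
c12: CDB Add1=6 | r0:Add2,r1:Add3,r2:6,r3:-3,r4:2,r5:-5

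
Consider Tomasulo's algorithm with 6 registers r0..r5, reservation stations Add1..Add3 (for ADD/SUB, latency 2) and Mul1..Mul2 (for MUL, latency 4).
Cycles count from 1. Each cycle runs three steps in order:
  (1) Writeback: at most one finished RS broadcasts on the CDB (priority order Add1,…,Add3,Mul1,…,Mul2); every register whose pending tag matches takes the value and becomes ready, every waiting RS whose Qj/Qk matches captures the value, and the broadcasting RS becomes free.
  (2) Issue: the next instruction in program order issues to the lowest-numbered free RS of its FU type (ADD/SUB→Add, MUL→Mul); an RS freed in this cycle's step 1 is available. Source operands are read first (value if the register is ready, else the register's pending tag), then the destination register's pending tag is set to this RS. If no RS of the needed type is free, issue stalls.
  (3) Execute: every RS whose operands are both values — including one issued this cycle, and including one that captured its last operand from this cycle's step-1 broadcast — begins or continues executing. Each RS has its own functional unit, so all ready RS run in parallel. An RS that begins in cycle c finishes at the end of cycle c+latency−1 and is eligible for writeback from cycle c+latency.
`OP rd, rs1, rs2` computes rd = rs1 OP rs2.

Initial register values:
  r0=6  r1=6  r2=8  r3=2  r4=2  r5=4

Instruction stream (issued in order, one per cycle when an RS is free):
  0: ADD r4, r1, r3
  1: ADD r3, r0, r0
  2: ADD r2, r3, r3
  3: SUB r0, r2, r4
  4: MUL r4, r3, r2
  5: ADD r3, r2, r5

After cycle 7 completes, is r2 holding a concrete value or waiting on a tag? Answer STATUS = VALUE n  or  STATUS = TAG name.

STATUS = VALUE 24

c1: issue ADD r4<-Add1 | r0:6,r1:6,r2:8,r3:2,r4:Add1,r5:4
c2: issue ADD r3<-Add2 | r0:6,r1:6,r2:8,r3:Add2,r4:Add1,r5:4
c3: CDB Add1=8; issue ADD r2<-Add1 | r0:6,r1:6,r2:Add1,r3:Add2,r4:8,r5:4
c4: CDB Add2=12; issue SUB r0<-Add2 | r0:Add2,r1:6,r2:Add1,r3:12,r4:8,r5:4
c5: issue MUL r4<-Mul1 | r0:Add2,r1:6,r2:Add1,r3:12,r4:Mul1,r5:4
c6: CDB Add1=24; issue ADD r3<-Add1 | r0:Add2,r1:6,r2:24,r3:Add1,r4:Mul1,r5:4
c7: - | r0:Add2,r1:6,r2:24,r3:Add1,r4:Mul1,r5:4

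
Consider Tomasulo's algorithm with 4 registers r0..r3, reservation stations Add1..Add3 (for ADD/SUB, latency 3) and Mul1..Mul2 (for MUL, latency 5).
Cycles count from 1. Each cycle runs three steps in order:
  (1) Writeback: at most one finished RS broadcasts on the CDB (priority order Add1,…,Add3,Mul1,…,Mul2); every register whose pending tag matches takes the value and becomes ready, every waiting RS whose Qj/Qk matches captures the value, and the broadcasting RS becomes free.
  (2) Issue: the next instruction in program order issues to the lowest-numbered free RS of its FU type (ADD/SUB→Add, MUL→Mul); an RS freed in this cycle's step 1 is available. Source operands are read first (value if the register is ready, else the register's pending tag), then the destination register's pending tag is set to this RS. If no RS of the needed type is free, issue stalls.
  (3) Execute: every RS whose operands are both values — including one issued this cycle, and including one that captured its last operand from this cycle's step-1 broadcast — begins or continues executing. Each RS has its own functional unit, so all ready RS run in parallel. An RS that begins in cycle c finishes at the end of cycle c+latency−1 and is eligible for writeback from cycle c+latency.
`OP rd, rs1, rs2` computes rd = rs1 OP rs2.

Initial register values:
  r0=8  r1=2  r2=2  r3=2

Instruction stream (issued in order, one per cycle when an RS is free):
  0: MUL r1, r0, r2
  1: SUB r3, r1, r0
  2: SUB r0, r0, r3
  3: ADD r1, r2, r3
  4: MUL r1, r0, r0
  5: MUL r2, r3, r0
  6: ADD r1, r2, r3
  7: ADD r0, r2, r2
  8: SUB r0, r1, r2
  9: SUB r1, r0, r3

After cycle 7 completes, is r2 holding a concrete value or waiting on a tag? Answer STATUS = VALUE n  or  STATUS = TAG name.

  c1: issue MUL r1<-Mul1  regs: r0:8,r1:Mul1,r2:2,r3:2
  c2: issue SUB r3<-Add1  regs: r0:8,r1:Mul1,r2:2,r3:Add1
  c3: issue SUB r0<-Add2  regs: r0:Add2,r1:Mul1,r2:2,r3:Add1
  c4: issue ADD r1<-Add3  regs: r0:Add2,r1:Add3,r2:2,r3:Add1
  c5: issue MUL r1<-Mul2  regs: r0:Add2,r1:Mul2,r2:2,r3:Add1
  c6: CDB Mul1=16; issue MUL r2<-Mul1  regs: r0:Add2,r1:Mul2,r2:Mul1,r3:Add1
  c7: stall  regs: r0:Add2,r1:Mul2,r2:Mul1,r3:Add1

STATUS = TAG Mul1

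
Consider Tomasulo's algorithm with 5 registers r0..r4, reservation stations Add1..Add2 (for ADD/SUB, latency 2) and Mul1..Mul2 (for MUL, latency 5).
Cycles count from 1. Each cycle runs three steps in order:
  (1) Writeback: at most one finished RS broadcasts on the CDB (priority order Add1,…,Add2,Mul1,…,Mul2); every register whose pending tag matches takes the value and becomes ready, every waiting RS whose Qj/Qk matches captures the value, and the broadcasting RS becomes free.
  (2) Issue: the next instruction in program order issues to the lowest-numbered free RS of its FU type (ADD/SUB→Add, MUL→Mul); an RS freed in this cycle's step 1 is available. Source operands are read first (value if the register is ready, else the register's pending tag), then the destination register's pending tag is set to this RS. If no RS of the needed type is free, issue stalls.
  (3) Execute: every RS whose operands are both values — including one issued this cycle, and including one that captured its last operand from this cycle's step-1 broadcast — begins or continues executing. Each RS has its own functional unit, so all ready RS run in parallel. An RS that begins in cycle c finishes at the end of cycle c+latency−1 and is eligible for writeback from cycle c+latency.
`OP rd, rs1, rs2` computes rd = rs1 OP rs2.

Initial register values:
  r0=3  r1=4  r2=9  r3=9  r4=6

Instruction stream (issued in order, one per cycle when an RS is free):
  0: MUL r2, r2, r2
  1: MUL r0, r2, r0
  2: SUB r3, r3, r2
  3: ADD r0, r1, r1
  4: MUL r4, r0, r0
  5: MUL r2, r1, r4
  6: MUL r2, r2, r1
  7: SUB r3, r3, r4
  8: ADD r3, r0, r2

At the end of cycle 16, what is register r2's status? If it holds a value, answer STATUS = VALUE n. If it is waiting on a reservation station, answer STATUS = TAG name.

cycle 1: issue MUL r2<-Mul1 // r0:3,r1:4,r2:Mul1,r3:9,r4:6
cycle 2: issue MUL r0<-Mul2 // r0:Mul2,r1:4,r2:Mul1,r3:9,r4:6
cycle 3: issue SUB r3<-Add1 // r0:Mul2,r1:4,r2:Mul1,r3:Add1,r4:6
cycle 4: issue ADD r0<-Add2 // r0:Add2,r1:4,r2:Mul1,r3:Add1,r4:6
cycle 5: stall // r0:Add2,r1:4,r2:Mul1,r3:Add1,r4:6
cycle 6: CDB Add2=8; stall // r0:8,r1:4,r2:Mul1,r3:Add1,r4:6
cycle 7: CDB Mul1=81; issue MUL r4<-Mul1 // r0:8,r1:4,r2:81,r3:Add1,r4:Mul1
cycle 8: stall // r0:8,r1:4,r2:81,r3:Add1,r4:Mul1
cycle 9: CDB Add1=-72; stall // r0:8,r1:4,r2:81,r3:-72,r4:Mul1
cycle 10: stall // r0:8,r1:4,r2:81,r3:-72,r4:Mul1
cycle 11: stall // r0:8,r1:4,r2:81,r3:-72,r4:Mul1
cycle 12: CDB Mul1=64; issue MUL r2<-Mul1 // r0:8,r1:4,r2:Mul1,r3:-72,r4:64
cycle 13: CDB Mul2=243; issue MUL r2<-Mul2 // r0:8,r1:4,r2:Mul2,r3:-72,r4:64
cycle 14: issue SUB r3<-Add1 // r0:8,r1:4,r2:Mul2,r3:Add1,r4:64
cycle 15: issue ADD r3<-Add2 // r0:8,r1:4,r2:Mul2,r3:Add2,r4:64
cycle 16: CDB Add1=-136 // r0:8,r1:4,r2:Mul2,r3:Add2,r4:64

STATUS = TAG Mul2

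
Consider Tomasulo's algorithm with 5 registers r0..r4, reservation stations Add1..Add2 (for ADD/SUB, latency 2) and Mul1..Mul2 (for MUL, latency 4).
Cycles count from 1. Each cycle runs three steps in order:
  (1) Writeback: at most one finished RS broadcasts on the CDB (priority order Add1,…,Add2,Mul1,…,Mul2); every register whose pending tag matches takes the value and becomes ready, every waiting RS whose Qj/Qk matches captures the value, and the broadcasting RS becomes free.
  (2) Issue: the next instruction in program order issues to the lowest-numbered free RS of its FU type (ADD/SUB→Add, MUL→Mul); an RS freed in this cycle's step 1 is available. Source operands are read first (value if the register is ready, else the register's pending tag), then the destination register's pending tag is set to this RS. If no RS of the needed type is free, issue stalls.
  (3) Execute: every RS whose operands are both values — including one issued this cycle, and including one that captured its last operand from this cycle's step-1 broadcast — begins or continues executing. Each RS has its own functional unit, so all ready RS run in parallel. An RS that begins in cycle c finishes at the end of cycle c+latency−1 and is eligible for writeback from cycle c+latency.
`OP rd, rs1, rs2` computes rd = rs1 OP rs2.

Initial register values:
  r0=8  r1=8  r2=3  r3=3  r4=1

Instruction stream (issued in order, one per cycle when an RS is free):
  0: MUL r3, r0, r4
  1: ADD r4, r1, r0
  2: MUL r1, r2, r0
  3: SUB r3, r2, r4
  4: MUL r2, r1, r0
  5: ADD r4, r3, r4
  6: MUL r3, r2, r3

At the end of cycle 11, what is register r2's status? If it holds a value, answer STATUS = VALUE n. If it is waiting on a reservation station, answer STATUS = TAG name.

STATUS = VALUE 192

  c1: issue MUL r3<-Mul1  regs: r0:8,r1:8,r2:3,r3:Mul1,r4:1
  c2: issue ADD r4<-Add1  regs: r0:8,r1:8,r2:3,r3:Mul1,r4:Add1
  c3: issue MUL r1<-Mul2  regs: r0:8,r1:Mul2,r2:3,r3:Mul1,r4:Add1
  c4: CDB Add1=16; issue SUB r3<-Add1  regs: r0:8,r1:Mul2,r2:3,r3:Add1,r4:16
  c5: CDB Mul1=8; issue MUL r2<-Mul1  regs: r0:8,r1:Mul2,r2:Mul1,r3:Add1,r4:16
  c6: CDB Add1=-13; issue ADD r4<-Add1  regs: r0:8,r1:Mul2,r2:Mul1,r3:-13,r4:Add1
  c7: CDB Mul2=24; issue MUL r3<-Mul2  regs: r0:8,r1:24,r2:Mul1,r3:Mul2,r4:Add1
  c8: CDB Add1=3  regs: r0:8,r1:24,r2:Mul1,r3:Mul2,r4:3
  c9: -  regs: r0:8,r1:24,r2:Mul1,r3:Mul2,r4:3
  c10: -  regs: r0:8,r1:24,r2:Mul1,r3:Mul2,r4:3
  c11: CDB Mul1=192  regs: r0:8,r1:24,r2:192,r3:Mul2,r4:3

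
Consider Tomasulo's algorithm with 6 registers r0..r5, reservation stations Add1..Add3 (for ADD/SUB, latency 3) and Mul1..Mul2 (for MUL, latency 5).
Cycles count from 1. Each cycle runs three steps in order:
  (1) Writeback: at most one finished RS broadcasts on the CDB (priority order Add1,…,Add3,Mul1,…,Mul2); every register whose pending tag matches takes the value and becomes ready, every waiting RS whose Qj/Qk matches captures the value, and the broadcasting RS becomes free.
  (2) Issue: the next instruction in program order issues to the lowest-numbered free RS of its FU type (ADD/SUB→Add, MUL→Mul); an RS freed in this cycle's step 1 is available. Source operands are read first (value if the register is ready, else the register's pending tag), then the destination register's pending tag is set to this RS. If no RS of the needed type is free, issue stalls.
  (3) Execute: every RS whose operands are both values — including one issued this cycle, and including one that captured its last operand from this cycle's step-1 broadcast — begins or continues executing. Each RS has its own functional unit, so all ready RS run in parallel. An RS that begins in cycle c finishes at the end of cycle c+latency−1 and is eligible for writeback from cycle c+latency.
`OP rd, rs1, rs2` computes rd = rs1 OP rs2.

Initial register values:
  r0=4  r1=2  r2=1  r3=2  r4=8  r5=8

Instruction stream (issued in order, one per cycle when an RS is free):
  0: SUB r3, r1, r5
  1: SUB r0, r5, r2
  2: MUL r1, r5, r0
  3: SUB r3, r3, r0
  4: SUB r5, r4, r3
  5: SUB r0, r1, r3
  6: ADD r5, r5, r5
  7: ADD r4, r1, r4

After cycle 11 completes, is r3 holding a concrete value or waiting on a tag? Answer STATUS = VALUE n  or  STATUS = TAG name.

STATUS = VALUE -13

cycle 1: issue SUB r3<-Add1 // r0:4,r1:2,r2:1,r3:Add1,r4:8,r5:8
cycle 2: issue SUB r0<-Add2 // r0:Add2,r1:2,r2:1,r3:Add1,r4:8,r5:8
cycle 3: issue MUL r1<-Mul1 // r0:Add2,r1:Mul1,r2:1,r3:Add1,r4:8,r5:8
cycle 4: CDB Add1=-6; issue SUB r3<-Add1 // r0:Add2,r1:Mul1,r2:1,r3:Add1,r4:8,r5:8
cycle 5: CDB Add2=7; issue SUB r5<-Add2 // r0:7,r1:Mul1,r2:1,r3:Add1,r4:8,r5:Add2
cycle 6: issue SUB r0<-Add3 // r0:Add3,r1:Mul1,r2:1,r3:Add1,r4:8,r5:Add2
cycle 7: stall // r0:Add3,r1:Mul1,r2:1,r3:Add1,r4:8,r5:Add2
cycle 8: CDB Add1=-13; issue ADD r5<-Add1 // r0:Add3,r1:Mul1,r2:1,r3:-13,r4:8,r5:Add1
cycle 9: stall // r0:Add3,r1:Mul1,r2:1,r3:-13,r4:8,r5:Add1
cycle 10: CDB Mul1=56; stall // r0:Add3,r1:56,r2:1,r3:-13,r4:8,r5:Add1
cycle 11: CDB Add2=21; issue ADD r4<-Add2 // r0:Add3,r1:56,r2:1,r3:-13,r4:Add2,r5:Add1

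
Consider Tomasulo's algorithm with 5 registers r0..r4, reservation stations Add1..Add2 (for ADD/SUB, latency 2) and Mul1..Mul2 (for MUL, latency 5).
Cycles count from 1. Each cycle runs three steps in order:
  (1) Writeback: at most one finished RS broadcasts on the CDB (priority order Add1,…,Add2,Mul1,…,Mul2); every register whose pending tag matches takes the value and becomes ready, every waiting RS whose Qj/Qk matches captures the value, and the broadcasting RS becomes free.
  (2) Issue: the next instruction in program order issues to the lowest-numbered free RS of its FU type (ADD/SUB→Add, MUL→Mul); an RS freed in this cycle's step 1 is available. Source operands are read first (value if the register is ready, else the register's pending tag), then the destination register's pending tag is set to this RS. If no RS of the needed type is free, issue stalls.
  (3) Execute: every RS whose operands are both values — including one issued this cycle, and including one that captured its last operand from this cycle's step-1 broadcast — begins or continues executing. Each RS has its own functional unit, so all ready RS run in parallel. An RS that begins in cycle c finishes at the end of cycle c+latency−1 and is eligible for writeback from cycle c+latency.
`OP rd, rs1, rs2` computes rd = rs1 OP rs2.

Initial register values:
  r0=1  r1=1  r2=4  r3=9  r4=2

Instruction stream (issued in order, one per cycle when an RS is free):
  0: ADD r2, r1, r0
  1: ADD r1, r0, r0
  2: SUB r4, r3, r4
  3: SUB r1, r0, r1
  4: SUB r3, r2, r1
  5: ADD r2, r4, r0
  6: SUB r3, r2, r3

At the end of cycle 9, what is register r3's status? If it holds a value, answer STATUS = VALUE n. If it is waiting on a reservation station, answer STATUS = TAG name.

STATUS = TAG Add1

c1: issue ADD r2<-Add1 | r0:1,r1:1,r2:Add1,r3:9,r4:2
c2: issue ADD r1<-Add2 | r0:1,r1:Add2,r2:Add1,r3:9,r4:2
c3: CDB Add1=2; issue SUB r4<-Add1 | r0:1,r1:Add2,r2:2,r3:9,r4:Add1
c4: CDB Add2=2; issue SUB r1<-Add2 | r0:1,r1:Add2,r2:2,r3:9,r4:Add1
c5: CDB Add1=7; issue SUB r3<-Add1 | r0:1,r1:Add2,r2:2,r3:Add1,r4:7
c6: CDB Add2=-1; issue ADD r2<-Add2 | r0:1,r1:-1,r2:Add2,r3:Add1,r4:7
c7: stall | r0:1,r1:-1,r2:Add2,r3:Add1,r4:7
c8: CDB Add1=3; issue SUB r3<-Add1 | r0:1,r1:-1,r2:Add2,r3:Add1,r4:7
c9: CDB Add2=8 | r0:1,r1:-1,r2:8,r3:Add1,r4:7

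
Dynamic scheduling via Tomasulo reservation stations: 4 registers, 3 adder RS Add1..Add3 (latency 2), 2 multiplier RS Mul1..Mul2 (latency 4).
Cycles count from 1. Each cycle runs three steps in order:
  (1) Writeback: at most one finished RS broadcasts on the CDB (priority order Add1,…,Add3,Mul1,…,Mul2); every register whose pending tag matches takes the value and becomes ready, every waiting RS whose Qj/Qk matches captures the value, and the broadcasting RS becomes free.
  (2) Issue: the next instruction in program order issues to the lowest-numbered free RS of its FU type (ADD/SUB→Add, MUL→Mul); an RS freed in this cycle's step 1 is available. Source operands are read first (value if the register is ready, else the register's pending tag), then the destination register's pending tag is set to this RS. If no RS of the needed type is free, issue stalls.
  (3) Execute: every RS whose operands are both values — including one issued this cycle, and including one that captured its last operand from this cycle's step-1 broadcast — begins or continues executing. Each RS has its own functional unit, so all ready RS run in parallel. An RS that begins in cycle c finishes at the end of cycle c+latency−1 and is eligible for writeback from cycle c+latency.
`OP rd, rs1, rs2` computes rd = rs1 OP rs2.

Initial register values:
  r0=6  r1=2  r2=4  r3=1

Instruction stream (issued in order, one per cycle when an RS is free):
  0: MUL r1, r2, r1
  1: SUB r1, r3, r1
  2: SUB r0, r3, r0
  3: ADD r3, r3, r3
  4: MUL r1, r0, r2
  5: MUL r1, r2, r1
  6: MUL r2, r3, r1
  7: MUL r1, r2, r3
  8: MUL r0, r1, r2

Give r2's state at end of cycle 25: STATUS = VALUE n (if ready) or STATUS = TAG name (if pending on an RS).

STATUS = VALUE -160

c1: issue MUL r1<-Mul1 | r0:6,r1:Mul1,r2:4,r3:1
c2: issue SUB r1<-Add1 | r0:6,r1:Add1,r2:4,r3:1
c3: issue SUB r0<-Add2 | r0:Add2,r1:Add1,r2:4,r3:1
c4: issue ADD r3<-Add3 | r0:Add2,r1:Add1,r2:4,r3:Add3
c5: CDB Add2=-5; issue MUL r1<-Mul2 | r0:-5,r1:Mul2,r2:4,r3:Add3
c6: CDB Add3=2; stall | r0:-5,r1:Mul2,r2:4,r3:2
c7: CDB Mul1=8; issue MUL r1<-Mul1 | r0:-5,r1:Mul1,r2:4,r3:2
c8: stall | r0:-5,r1:Mul1,r2:4,r3:2
c9: CDB Add1=-7; stall | r0:-5,r1:Mul1,r2:4,r3:2
c10: CDB Mul2=-20; issue MUL r2<-Mul2 | r0:-5,r1:Mul1,r2:Mul2,r3:2
c11: stall | r0:-5,r1:Mul1,r2:Mul2,r3:2
c12: stall | r0:-5,r1:Mul1,r2:Mul2,r3:2
c13: stall | r0:-5,r1:Mul1,r2:Mul2,r3:2
c14: CDB Mul1=-80; issue MUL r1<-Mul1 | r0:-5,r1:Mul1,r2:Mul2,r3:2
c15: stall | r0:-5,r1:Mul1,r2:Mul2,r3:2
c16: stall | r0:-5,r1:Mul1,r2:Mul2,r3:2
c17: stall | r0:-5,r1:Mul1,r2:Mul2,r3:2
c18: CDB Mul2=-160; issue MUL r0<-Mul2 | r0:Mul2,r1:Mul1,r2:-160,r3:2
c19: - | r0:Mul2,r1:Mul1,r2:-160,r3:2
c20: - | r0:Mul2,r1:Mul1,r2:-160,r3:2
c21: - | r0:Mul2,r1:Mul1,r2:-160,r3:2
c22: CDB Mul1=-320 | r0:Mul2,r1:-320,r2:-160,r3:2
c23: - | r0:Mul2,r1:-320,r2:-160,r3:2
c24: - | r0:Mul2,r1:-320,r2:-160,r3:2
c25: - | r0:Mul2,r1:-320,r2:-160,r3:2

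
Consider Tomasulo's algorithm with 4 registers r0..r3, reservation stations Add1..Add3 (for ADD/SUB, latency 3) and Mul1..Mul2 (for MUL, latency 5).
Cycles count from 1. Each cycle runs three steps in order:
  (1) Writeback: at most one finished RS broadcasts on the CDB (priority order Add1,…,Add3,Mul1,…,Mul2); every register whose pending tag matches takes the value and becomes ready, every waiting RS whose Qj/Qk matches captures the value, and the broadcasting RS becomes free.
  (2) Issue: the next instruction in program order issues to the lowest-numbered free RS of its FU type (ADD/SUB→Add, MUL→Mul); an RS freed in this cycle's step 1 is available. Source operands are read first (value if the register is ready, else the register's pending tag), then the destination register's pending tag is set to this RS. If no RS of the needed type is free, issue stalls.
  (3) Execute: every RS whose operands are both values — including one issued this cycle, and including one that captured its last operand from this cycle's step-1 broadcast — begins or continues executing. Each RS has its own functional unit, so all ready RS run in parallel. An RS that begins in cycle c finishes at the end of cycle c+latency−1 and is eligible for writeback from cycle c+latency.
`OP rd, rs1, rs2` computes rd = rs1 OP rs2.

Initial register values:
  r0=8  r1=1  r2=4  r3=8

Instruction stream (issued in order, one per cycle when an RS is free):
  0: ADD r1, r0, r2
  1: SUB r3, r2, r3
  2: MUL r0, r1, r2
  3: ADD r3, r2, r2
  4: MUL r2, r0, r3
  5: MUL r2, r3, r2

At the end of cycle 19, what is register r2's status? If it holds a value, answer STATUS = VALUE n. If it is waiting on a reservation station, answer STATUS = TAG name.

STATUS = VALUE 3072

c1: issue ADD r1<-Add1 | r0:8,r1:Add1,r2:4,r3:8
c2: issue SUB r3<-Add2 | r0:8,r1:Add1,r2:4,r3:Add2
c3: issue MUL r0<-Mul1 | r0:Mul1,r1:Add1,r2:4,r3:Add2
c4: CDB Add1=12; issue ADD r3<-Add1 | r0:Mul1,r1:12,r2:4,r3:Add1
c5: CDB Add2=-4; issue MUL r2<-Mul2 | r0:Mul1,r1:12,r2:Mul2,r3:Add1
c6: stall | r0:Mul1,r1:12,r2:Mul2,r3:Add1
c7: CDB Add1=8; stall | r0:Mul1,r1:12,r2:Mul2,r3:8
c8: stall | r0:Mul1,r1:12,r2:Mul2,r3:8
c9: CDB Mul1=48; issue MUL r2<-Mul1 | r0:48,r1:12,r2:Mul1,r3:8
c10: - | r0:48,r1:12,r2:Mul1,r3:8
c11: - | r0:48,r1:12,r2:Mul1,r3:8
c12: - | r0:48,r1:12,r2:Mul1,r3:8
c13: - | r0:48,r1:12,r2:Mul1,r3:8
c14: CDB Mul2=384 | r0:48,r1:12,r2:Mul1,r3:8
c15: - | r0:48,r1:12,r2:Mul1,r3:8
c16: - | r0:48,r1:12,r2:Mul1,r3:8
c17: - | r0:48,r1:12,r2:Mul1,r3:8
c18: - | r0:48,r1:12,r2:Mul1,r3:8
c19: CDB Mul1=3072 | r0:48,r1:12,r2:3072,r3:8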